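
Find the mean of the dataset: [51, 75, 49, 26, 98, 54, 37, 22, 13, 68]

49.3

Step 1: Sum all values: 51 + 75 + 49 + 26 + 98 + 54 + 37 + 22 + 13 + 68 = 493
Step 2: Count the number of values: n = 10
Step 3: Mean = sum / n = 493 / 10 = 49.3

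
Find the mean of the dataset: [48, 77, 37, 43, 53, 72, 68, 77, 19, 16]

51

Step 1: Sum all values: 48 + 77 + 37 + 43 + 53 + 72 + 68 + 77 + 19 + 16 = 510
Step 2: Count the number of values: n = 10
Step 3: Mean = sum / n = 510 / 10 = 51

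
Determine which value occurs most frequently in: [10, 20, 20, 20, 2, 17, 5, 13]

20

Step 1: Count the frequency of each value:
  2: appears 1 time(s)
  5: appears 1 time(s)
  10: appears 1 time(s)
  13: appears 1 time(s)
  17: appears 1 time(s)
  20: appears 3 time(s)
Step 2: The value 20 appears most frequently (3 times).
Step 3: Mode = 20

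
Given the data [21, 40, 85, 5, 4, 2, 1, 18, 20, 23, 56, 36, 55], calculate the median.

21

Step 1: Sort the data in ascending order: [1, 2, 4, 5, 18, 20, 21, 23, 36, 40, 55, 56, 85]
Step 2: The number of values is n = 13.
Step 3: Since n is odd, the median is the middle value at position 7: 21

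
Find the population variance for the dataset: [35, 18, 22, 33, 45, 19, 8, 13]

135.6094

Step 1: Compute the mean: (35 + 18 + 22 + 33 + 45 + 19 + 8 + 13) / 8 = 24.125
Step 2: Compute squared deviations from the mean:
  (35 - 24.125)^2 = 118.2656
  (18 - 24.125)^2 = 37.5156
  (22 - 24.125)^2 = 4.5156
  (33 - 24.125)^2 = 78.7656
  (45 - 24.125)^2 = 435.7656
  (19 - 24.125)^2 = 26.2656
  (8 - 24.125)^2 = 260.0156
  (13 - 24.125)^2 = 123.7656
Step 3: Sum of squared deviations = 1084.875
Step 4: Population variance = 1084.875 / 8 = 135.6094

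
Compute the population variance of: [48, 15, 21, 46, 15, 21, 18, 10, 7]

192.8889

Step 1: Compute the mean: (48 + 15 + 21 + 46 + 15 + 21 + 18 + 10 + 7) / 9 = 22.3333
Step 2: Compute squared deviations from the mean:
  (48 - 22.3333)^2 = 658.7778
  (15 - 22.3333)^2 = 53.7778
  (21 - 22.3333)^2 = 1.7778
  (46 - 22.3333)^2 = 560.1111
  (15 - 22.3333)^2 = 53.7778
  (21 - 22.3333)^2 = 1.7778
  (18 - 22.3333)^2 = 18.7778
  (10 - 22.3333)^2 = 152.1111
  (7 - 22.3333)^2 = 235.1111
Step 3: Sum of squared deviations = 1736
Step 4: Population variance = 1736 / 9 = 192.8889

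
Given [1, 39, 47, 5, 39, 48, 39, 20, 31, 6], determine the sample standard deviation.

18.0632

Step 1: Compute the mean: 27.5
Step 2: Sum of squared deviations from the mean: 2936.5
Step 3: Sample variance = 2936.5 / 9 = 326.2778
Step 4: Standard deviation = sqrt(326.2778) = 18.0632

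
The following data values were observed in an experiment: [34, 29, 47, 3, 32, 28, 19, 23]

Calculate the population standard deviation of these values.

11.9105

Step 1: Compute the mean: 26.875
Step 2: Sum of squared deviations from the mean: 1134.875
Step 3: Population variance = 1134.875 / 8 = 141.8594
Step 4: Standard deviation = sqrt(141.8594) = 11.9105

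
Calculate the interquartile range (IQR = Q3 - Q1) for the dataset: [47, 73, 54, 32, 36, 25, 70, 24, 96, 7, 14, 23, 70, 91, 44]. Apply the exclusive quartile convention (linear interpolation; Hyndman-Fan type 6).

46

Step 1: Sort the data: [7, 14, 23, 24, 25, 32, 36, 44, 47, 54, 70, 70, 73, 91, 96]
Step 2: n = 15
Step 3: Using the exclusive quartile method:
  Q1 = 24
  Q2 (median) = 44
  Q3 = 70
  IQR = Q3 - Q1 = 70 - 24 = 46
Step 4: IQR = 46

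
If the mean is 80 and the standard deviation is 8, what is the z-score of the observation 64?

-2

Step 1: Recall the z-score formula: z = (x - mu) / sigma
Step 2: Substitute values: z = (64 - 80) / 8
Step 3: z = -16 / 8 = -2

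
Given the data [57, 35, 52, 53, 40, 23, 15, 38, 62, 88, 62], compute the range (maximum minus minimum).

73

Step 1: Identify the maximum value: max = 88
Step 2: Identify the minimum value: min = 15
Step 3: Range = max - min = 88 - 15 = 73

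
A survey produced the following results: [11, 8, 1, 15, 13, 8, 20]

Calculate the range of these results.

19

Step 1: Identify the maximum value: max = 20
Step 2: Identify the minimum value: min = 1
Step 3: Range = max - min = 20 - 1 = 19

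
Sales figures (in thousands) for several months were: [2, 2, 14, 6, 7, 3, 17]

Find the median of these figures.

6

Step 1: Sort the data in ascending order: [2, 2, 3, 6, 7, 14, 17]
Step 2: The number of values is n = 7.
Step 3: Since n is odd, the median is the middle value at position 4: 6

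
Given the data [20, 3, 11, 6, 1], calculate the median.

6

Step 1: Sort the data in ascending order: [1, 3, 6, 11, 20]
Step 2: The number of values is n = 5.
Step 3: Since n is odd, the median is the middle value at position 3: 6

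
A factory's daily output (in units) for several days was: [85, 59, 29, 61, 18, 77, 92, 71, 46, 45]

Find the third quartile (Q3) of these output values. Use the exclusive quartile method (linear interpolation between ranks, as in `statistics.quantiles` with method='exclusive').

79

Step 1: Sort the data: [18, 29, 45, 46, 59, 61, 71, 77, 85, 92]
Step 2: n = 10
Step 3: Using the exclusive quartile method:
  Q1 = 41
  Q2 (median) = 60
  Q3 = 79
  IQR = Q3 - Q1 = 79 - 41 = 38
Step 4: Q3 = 79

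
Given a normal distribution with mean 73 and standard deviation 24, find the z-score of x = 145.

3

Step 1: Recall the z-score formula: z = (x - mu) / sigma
Step 2: Substitute values: z = (145 - 73) / 24
Step 3: z = 72 / 24 = 3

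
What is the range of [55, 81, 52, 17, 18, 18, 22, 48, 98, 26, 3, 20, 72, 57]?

95

Step 1: Identify the maximum value: max = 98
Step 2: Identify the minimum value: min = 3
Step 3: Range = max - min = 98 - 3 = 95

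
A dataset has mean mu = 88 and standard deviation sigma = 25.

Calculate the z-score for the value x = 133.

1.8

Step 1: Recall the z-score formula: z = (x - mu) / sigma
Step 2: Substitute values: z = (133 - 88) / 25
Step 3: z = 45 / 25 = 1.8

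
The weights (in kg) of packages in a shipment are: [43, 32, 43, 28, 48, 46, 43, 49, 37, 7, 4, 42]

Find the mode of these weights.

43

Step 1: Count the frequency of each value:
  4: appears 1 time(s)
  7: appears 1 time(s)
  28: appears 1 time(s)
  32: appears 1 time(s)
  37: appears 1 time(s)
  42: appears 1 time(s)
  43: appears 3 time(s)
  46: appears 1 time(s)
  48: appears 1 time(s)
  49: appears 1 time(s)
Step 2: The value 43 appears most frequently (3 times).
Step 3: Mode = 43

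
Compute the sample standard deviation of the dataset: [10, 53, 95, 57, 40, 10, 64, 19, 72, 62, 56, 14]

27.4822

Step 1: Compute the mean: 46
Step 2: Sum of squared deviations from the mean: 8308
Step 3: Sample variance = 8308 / 11 = 755.2727
Step 4: Standard deviation = sqrt(755.2727) = 27.4822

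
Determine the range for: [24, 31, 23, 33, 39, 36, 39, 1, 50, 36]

49

Step 1: Identify the maximum value: max = 50
Step 2: Identify the minimum value: min = 1
Step 3: Range = max - min = 50 - 1 = 49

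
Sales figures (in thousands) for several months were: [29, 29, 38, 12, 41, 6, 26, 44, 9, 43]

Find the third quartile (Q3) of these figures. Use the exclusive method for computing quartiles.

41.5

Step 1: Sort the data: [6, 9, 12, 26, 29, 29, 38, 41, 43, 44]
Step 2: n = 10
Step 3: Using the exclusive quartile method:
  Q1 = 11.25
  Q2 (median) = 29
  Q3 = 41.5
  IQR = Q3 - Q1 = 41.5 - 11.25 = 30.25
Step 4: Q3 = 41.5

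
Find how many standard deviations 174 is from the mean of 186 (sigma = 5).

-2.4

Step 1: Recall the z-score formula: z = (x - mu) / sigma
Step 2: Substitute values: z = (174 - 186) / 5
Step 3: z = -12 / 5 = -2.4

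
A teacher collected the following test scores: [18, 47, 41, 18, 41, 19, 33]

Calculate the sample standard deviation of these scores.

12.53

Step 1: Compute the mean: 31
Step 2: Sum of squared deviations from the mean: 942
Step 3: Sample variance = 942 / 6 = 157
Step 4: Standard deviation = sqrt(157) = 12.53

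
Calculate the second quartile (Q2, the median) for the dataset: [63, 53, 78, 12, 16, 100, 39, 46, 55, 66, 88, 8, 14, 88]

54

Step 1: Sort the data: [8, 12, 14, 16, 39, 46, 53, 55, 63, 66, 78, 88, 88, 100]
Step 2: n = 14
Step 3: Q2 is the median. Since n is even, it is the average of the values at positions 7 and 8:
  Q2 = (53 + 55) / 2 = 54
Step 4: Q2 = 54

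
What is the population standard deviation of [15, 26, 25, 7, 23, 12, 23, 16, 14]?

6.2262

Step 1: Compute the mean: 17.8889
Step 2: Sum of squared deviations from the mean: 348.8889
Step 3: Population variance = 348.8889 / 9 = 38.7654
Step 4: Standard deviation = sqrt(38.7654) = 6.2262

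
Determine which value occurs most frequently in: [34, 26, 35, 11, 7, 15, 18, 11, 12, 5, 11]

11

Step 1: Count the frequency of each value:
  5: appears 1 time(s)
  7: appears 1 time(s)
  11: appears 3 time(s)
  12: appears 1 time(s)
  15: appears 1 time(s)
  18: appears 1 time(s)
  26: appears 1 time(s)
  34: appears 1 time(s)
  35: appears 1 time(s)
Step 2: The value 11 appears most frequently (3 times).
Step 3: Mode = 11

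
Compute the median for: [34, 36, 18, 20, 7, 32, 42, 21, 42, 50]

33

Step 1: Sort the data in ascending order: [7, 18, 20, 21, 32, 34, 36, 42, 42, 50]
Step 2: The number of values is n = 10.
Step 3: Since n is even, the median is the average of positions 5 and 6:
  Median = (32 + 34) / 2 = 33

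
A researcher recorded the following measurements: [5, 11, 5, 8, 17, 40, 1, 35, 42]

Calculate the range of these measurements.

41

Step 1: Identify the maximum value: max = 42
Step 2: Identify the minimum value: min = 1
Step 3: Range = max - min = 42 - 1 = 41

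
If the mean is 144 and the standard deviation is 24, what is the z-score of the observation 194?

2.0833

Step 1: Recall the z-score formula: z = (x - mu) / sigma
Step 2: Substitute values: z = (194 - 144) / 24
Step 3: z = 50 / 24 = 2.0833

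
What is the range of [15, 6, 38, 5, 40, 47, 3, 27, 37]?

44

Step 1: Identify the maximum value: max = 47
Step 2: Identify the minimum value: min = 3
Step 3: Range = max - min = 47 - 3 = 44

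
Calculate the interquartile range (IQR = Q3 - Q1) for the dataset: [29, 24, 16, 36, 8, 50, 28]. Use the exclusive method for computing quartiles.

20

Step 1: Sort the data: [8, 16, 24, 28, 29, 36, 50]
Step 2: n = 7
Step 3: Using the exclusive quartile method:
  Q1 = 16
  Q2 (median) = 28
  Q3 = 36
  IQR = Q3 - Q1 = 36 - 16 = 20
Step 4: IQR = 20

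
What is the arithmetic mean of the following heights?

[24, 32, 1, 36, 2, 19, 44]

22.5714

Step 1: Sum all values: 24 + 32 + 1 + 36 + 2 + 19 + 44 = 158
Step 2: Count the number of values: n = 7
Step 3: Mean = sum / n = 158 / 7 = 22.5714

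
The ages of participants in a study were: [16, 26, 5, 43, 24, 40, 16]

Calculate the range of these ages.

38

Step 1: Identify the maximum value: max = 43
Step 2: Identify the minimum value: min = 5
Step 3: Range = max - min = 43 - 5 = 38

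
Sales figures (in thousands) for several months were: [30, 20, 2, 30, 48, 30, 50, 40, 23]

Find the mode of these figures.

30

Step 1: Count the frequency of each value:
  2: appears 1 time(s)
  20: appears 1 time(s)
  23: appears 1 time(s)
  30: appears 3 time(s)
  40: appears 1 time(s)
  48: appears 1 time(s)
  50: appears 1 time(s)
Step 2: The value 30 appears most frequently (3 times).
Step 3: Mode = 30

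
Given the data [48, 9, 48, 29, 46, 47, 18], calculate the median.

46

Step 1: Sort the data in ascending order: [9, 18, 29, 46, 47, 48, 48]
Step 2: The number of values is n = 7.
Step 3: Since n is odd, the median is the middle value at position 4: 46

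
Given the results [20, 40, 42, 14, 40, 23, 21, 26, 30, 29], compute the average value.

28.5

Step 1: Sum all values: 20 + 40 + 42 + 14 + 40 + 23 + 21 + 26 + 30 + 29 = 285
Step 2: Count the number of values: n = 10
Step 3: Mean = sum / n = 285 / 10 = 28.5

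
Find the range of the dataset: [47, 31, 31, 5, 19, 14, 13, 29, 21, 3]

44

Step 1: Identify the maximum value: max = 47
Step 2: Identify the minimum value: min = 3
Step 3: Range = max - min = 47 - 3 = 44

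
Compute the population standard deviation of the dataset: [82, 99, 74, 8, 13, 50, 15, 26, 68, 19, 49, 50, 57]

27.938

Step 1: Compute the mean: 46.9231
Step 2: Sum of squared deviations from the mean: 10146.9231
Step 3: Population variance = 10146.9231 / 13 = 780.5325
Step 4: Standard deviation = sqrt(780.5325) = 27.938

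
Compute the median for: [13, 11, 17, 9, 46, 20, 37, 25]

18.5

Step 1: Sort the data in ascending order: [9, 11, 13, 17, 20, 25, 37, 46]
Step 2: The number of values is n = 8.
Step 3: Since n is even, the median is the average of positions 4 and 5:
  Median = (17 + 20) / 2 = 18.5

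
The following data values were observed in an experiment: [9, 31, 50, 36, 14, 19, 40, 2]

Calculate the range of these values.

48

Step 1: Identify the maximum value: max = 50
Step 2: Identify the minimum value: min = 2
Step 3: Range = max - min = 50 - 2 = 48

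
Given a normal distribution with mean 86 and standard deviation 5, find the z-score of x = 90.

0.8

Step 1: Recall the z-score formula: z = (x - mu) / sigma
Step 2: Substitute values: z = (90 - 86) / 5
Step 3: z = 4 / 5 = 0.8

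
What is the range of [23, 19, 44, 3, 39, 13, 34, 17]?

41

Step 1: Identify the maximum value: max = 44
Step 2: Identify the minimum value: min = 3
Step 3: Range = max - min = 44 - 3 = 41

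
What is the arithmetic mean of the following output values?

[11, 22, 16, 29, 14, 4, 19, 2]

14.625

Step 1: Sum all values: 11 + 22 + 16 + 29 + 14 + 4 + 19 + 2 = 117
Step 2: Count the number of values: n = 8
Step 3: Mean = sum / n = 117 / 8 = 14.625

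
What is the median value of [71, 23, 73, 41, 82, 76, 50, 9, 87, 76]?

72

Step 1: Sort the data in ascending order: [9, 23, 41, 50, 71, 73, 76, 76, 82, 87]
Step 2: The number of values is n = 10.
Step 3: Since n is even, the median is the average of positions 5 and 6:
  Median = (71 + 73) / 2 = 72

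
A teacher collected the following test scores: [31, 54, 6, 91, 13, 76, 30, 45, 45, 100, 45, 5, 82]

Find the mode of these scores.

45

Step 1: Count the frequency of each value:
  5: appears 1 time(s)
  6: appears 1 time(s)
  13: appears 1 time(s)
  30: appears 1 time(s)
  31: appears 1 time(s)
  45: appears 3 time(s)
  54: appears 1 time(s)
  76: appears 1 time(s)
  82: appears 1 time(s)
  91: appears 1 time(s)
  100: appears 1 time(s)
Step 2: The value 45 appears most frequently (3 times).
Step 3: Mode = 45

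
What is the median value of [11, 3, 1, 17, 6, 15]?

8.5

Step 1: Sort the data in ascending order: [1, 3, 6, 11, 15, 17]
Step 2: The number of values is n = 6.
Step 3: Since n is even, the median is the average of positions 3 and 4:
  Median = (6 + 11) / 2 = 8.5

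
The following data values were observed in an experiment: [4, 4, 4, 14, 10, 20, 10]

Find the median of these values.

10

Step 1: Sort the data in ascending order: [4, 4, 4, 10, 10, 14, 20]
Step 2: The number of values is n = 7.
Step 3: Since n is odd, the median is the middle value at position 4: 10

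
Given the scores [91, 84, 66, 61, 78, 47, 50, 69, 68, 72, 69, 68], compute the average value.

68.5833

Step 1: Sum all values: 91 + 84 + 66 + 61 + 78 + 47 + 50 + 69 + 68 + 72 + 69 + 68 = 823
Step 2: Count the number of values: n = 12
Step 3: Mean = sum / n = 823 / 12 = 68.5833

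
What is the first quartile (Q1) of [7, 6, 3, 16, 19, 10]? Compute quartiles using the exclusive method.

5.25

Step 1: Sort the data: [3, 6, 7, 10, 16, 19]
Step 2: n = 6
Step 3: Using the exclusive quartile method:
  Q1 = 5.25
  Q2 (median) = 8.5
  Q3 = 16.75
  IQR = Q3 - Q1 = 16.75 - 5.25 = 11.5
Step 4: Q1 = 5.25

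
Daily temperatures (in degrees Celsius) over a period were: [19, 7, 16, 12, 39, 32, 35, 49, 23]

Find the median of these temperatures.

23

Step 1: Sort the data in ascending order: [7, 12, 16, 19, 23, 32, 35, 39, 49]
Step 2: The number of values is n = 9.
Step 3: Since n is odd, the median is the middle value at position 5: 23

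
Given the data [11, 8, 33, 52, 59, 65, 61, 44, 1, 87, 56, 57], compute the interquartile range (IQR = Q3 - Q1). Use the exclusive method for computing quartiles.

44

Step 1: Sort the data: [1, 8, 11, 33, 44, 52, 56, 57, 59, 61, 65, 87]
Step 2: n = 12
Step 3: Using the exclusive quartile method:
  Q1 = 16.5
  Q2 (median) = 54
  Q3 = 60.5
  IQR = Q3 - Q1 = 60.5 - 16.5 = 44
Step 4: IQR = 44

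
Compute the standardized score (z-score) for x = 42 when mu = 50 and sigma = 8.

-1

Step 1: Recall the z-score formula: z = (x - mu) / sigma
Step 2: Substitute values: z = (42 - 50) / 8
Step 3: z = -8 / 8 = -1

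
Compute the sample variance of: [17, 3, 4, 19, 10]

53.3

Step 1: Compute the mean: (17 + 3 + 4 + 19 + 10) / 5 = 10.6
Step 2: Compute squared deviations from the mean:
  (17 - 10.6)^2 = 40.96
  (3 - 10.6)^2 = 57.76
  (4 - 10.6)^2 = 43.56
  (19 - 10.6)^2 = 70.56
  (10 - 10.6)^2 = 0.36
Step 3: Sum of squared deviations = 213.2
Step 4: Sample variance = 213.2 / 4 = 53.3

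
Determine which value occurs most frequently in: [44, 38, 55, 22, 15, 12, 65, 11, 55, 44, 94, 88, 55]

55

Step 1: Count the frequency of each value:
  11: appears 1 time(s)
  12: appears 1 time(s)
  15: appears 1 time(s)
  22: appears 1 time(s)
  38: appears 1 time(s)
  44: appears 2 time(s)
  55: appears 3 time(s)
  65: appears 1 time(s)
  88: appears 1 time(s)
  94: appears 1 time(s)
Step 2: The value 55 appears most frequently (3 times).
Step 3: Mode = 55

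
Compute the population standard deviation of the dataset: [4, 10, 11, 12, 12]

2.9933

Step 1: Compute the mean: 9.8
Step 2: Sum of squared deviations from the mean: 44.8
Step 3: Population variance = 44.8 / 5 = 8.96
Step 4: Standard deviation = sqrt(8.96) = 2.9933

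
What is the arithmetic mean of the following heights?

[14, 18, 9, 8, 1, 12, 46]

15.4286

Step 1: Sum all values: 14 + 18 + 9 + 8 + 1 + 12 + 46 = 108
Step 2: Count the number of values: n = 7
Step 3: Mean = sum / n = 108 / 7 = 15.4286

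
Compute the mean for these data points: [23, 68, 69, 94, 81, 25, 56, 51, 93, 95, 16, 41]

59.3333

Step 1: Sum all values: 23 + 68 + 69 + 94 + 81 + 25 + 56 + 51 + 93 + 95 + 16 + 41 = 712
Step 2: Count the number of values: n = 12
Step 3: Mean = sum / n = 712 / 12 = 59.3333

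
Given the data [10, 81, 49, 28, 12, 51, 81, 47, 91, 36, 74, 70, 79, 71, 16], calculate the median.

51

Step 1: Sort the data in ascending order: [10, 12, 16, 28, 36, 47, 49, 51, 70, 71, 74, 79, 81, 81, 91]
Step 2: The number of values is n = 15.
Step 3: Since n is odd, the median is the middle value at position 8: 51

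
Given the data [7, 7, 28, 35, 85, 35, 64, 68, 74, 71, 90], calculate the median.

64

Step 1: Sort the data in ascending order: [7, 7, 28, 35, 35, 64, 68, 71, 74, 85, 90]
Step 2: The number of values is n = 11.
Step 3: Since n is odd, the median is the middle value at position 6: 64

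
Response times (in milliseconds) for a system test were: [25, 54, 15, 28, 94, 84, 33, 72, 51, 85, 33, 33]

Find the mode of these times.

33

Step 1: Count the frequency of each value:
  15: appears 1 time(s)
  25: appears 1 time(s)
  28: appears 1 time(s)
  33: appears 3 time(s)
  51: appears 1 time(s)
  54: appears 1 time(s)
  72: appears 1 time(s)
  84: appears 1 time(s)
  85: appears 1 time(s)
  94: appears 1 time(s)
Step 2: The value 33 appears most frequently (3 times).
Step 3: Mode = 33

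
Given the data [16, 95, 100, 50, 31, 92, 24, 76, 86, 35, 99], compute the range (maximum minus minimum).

84

Step 1: Identify the maximum value: max = 100
Step 2: Identify the minimum value: min = 16
Step 3: Range = max - min = 100 - 16 = 84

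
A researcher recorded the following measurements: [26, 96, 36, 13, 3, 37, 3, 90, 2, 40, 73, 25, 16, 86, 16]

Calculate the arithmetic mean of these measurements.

37.4667

Step 1: Sum all values: 26 + 96 + 36 + 13 + 3 + 37 + 3 + 90 + 2 + 40 + 73 + 25 + 16 + 86 + 16 = 562
Step 2: Count the number of values: n = 15
Step 3: Mean = sum / n = 562 / 15 = 37.4667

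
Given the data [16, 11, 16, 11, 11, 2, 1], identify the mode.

11

Step 1: Count the frequency of each value:
  1: appears 1 time(s)
  2: appears 1 time(s)
  11: appears 3 time(s)
  16: appears 2 time(s)
Step 2: The value 11 appears most frequently (3 times).
Step 3: Mode = 11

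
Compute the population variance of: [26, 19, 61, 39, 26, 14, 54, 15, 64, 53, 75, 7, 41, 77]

513.7398

Step 1: Compute the mean: (26 + 19 + 61 + 39 + 26 + 14 + 54 + 15 + 64 + 53 + 75 + 7 + 41 + 77) / 14 = 40.7857
Step 2: Compute squared deviations from the mean:
  (26 - 40.7857)^2 = 218.6173
  (19 - 40.7857)^2 = 474.6173
  (61 - 40.7857)^2 = 408.6173
  (39 - 40.7857)^2 = 3.1888
  (26 - 40.7857)^2 = 218.6173
  (14 - 40.7857)^2 = 717.4745
  (54 - 40.7857)^2 = 174.6173
  (15 - 40.7857)^2 = 664.9031
  (64 - 40.7857)^2 = 538.9031
  (53 - 40.7857)^2 = 149.1888
  (75 - 40.7857)^2 = 1170.6173
  (7 - 40.7857)^2 = 1141.4745
  (41 - 40.7857)^2 = 0.0459
  (77 - 40.7857)^2 = 1311.4745
Step 3: Sum of squared deviations = 7192.3571
Step 4: Population variance = 7192.3571 / 14 = 513.7398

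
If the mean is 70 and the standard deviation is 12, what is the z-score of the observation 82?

1

Step 1: Recall the z-score formula: z = (x - mu) / sigma
Step 2: Substitute values: z = (82 - 70) / 12
Step 3: z = 12 / 12 = 1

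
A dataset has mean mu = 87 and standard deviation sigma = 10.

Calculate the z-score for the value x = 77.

-1

Step 1: Recall the z-score formula: z = (x - mu) / sigma
Step 2: Substitute values: z = (77 - 87) / 10
Step 3: z = -10 / 10 = -1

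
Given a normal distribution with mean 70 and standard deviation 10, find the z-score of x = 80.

1

Step 1: Recall the z-score formula: z = (x - mu) / sigma
Step 2: Substitute values: z = (80 - 70) / 10
Step 3: z = 10 / 10 = 1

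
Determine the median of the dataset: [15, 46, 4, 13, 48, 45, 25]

25

Step 1: Sort the data in ascending order: [4, 13, 15, 25, 45, 46, 48]
Step 2: The number of values is n = 7.
Step 3: Since n is odd, the median is the middle value at position 4: 25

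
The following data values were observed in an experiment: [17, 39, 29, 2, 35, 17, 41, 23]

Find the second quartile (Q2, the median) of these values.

26

Step 1: Sort the data: [2, 17, 17, 23, 29, 35, 39, 41]
Step 2: n = 8
Step 3: Q2 is the median. Since n is even, it is the average of the values at positions 4 and 5:
  Q2 = (23 + 29) / 2 = 26
Step 4: Q2 = 26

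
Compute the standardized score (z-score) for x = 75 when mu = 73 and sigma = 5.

0.4

Step 1: Recall the z-score formula: z = (x - mu) / sigma
Step 2: Substitute values: z = (75 - 73) / 5
Step 3: z = 2 / 5 = 0.4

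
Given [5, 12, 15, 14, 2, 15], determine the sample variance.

31.5

Step 1: Compute the mean: (5 + 12 + 15 + 14 + 2 + 15) / 6 = 10.5
Step 2: Compute squared deviations from the mean:
  (5 - 10.5)^2 = 30.25
  (12 - 10.5)^2 = 2.25
  (15 - 10.5)^2 = 20.25
  (14 - 10.5)^2 = 12.25
  (2 - 10.5)^2 = 72.25
  (15 - 10.5)^2 = 20.25
Step 3: Sum of squared deviations = 157.5
Step 4: Sample variance = 157.5 / 5 = 31.5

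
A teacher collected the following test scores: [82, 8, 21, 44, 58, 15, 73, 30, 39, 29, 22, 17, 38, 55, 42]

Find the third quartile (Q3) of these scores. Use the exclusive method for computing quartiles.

55

Step 1: Sort the data: [8, 15, 17, 21, 22, 29, 30, 38, 39, 42, 44, 55, 58, 73, 82]
Step 2: n = 15
Step 3: Using the exclusive quartile method:
  Q1 = 21
  Q2 (median) = 38
  Q3 = 55
  IQR = Q3 - Q1 = 55 - 21 = 34
Step 4: Q3 = 55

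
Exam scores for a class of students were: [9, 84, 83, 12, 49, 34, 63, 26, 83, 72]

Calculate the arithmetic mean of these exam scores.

51.5

Step 1: Sum all values: 9 + 84 + 83 + 12 + 49 + 34 + 63 + 26 + 83 + 72 = 515
Step 2: Count the number of values: n = 10
Step 3: Mean = sum / n = 515 / 10 = 51.5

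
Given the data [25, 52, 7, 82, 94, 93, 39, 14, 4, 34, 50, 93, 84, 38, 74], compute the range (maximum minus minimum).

90

Step 1: Identify the maximum value: max = 94
Step 2: Identify the minimum value: min = 4
Step 3: Range = max - min = 94 - 4 = 90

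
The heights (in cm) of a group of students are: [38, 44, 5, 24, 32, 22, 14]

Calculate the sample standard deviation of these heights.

13.5875

Step 1: Compute the mean: 25.5714
Step 2: Sum of squared deviations from the mean: 1107.7143
Step 3: Sample variance = 1107.7143 / 6 = 184.619
Step 4: Standard deviation = sqrt(184.619) = 13.5875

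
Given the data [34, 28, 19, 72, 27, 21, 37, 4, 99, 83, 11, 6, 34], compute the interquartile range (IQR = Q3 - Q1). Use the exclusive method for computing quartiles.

39.5

Step 1: Sort the data: [4, 6, 11, 19, 21, 27, 28, 34, 34, 37, 72, 83, 99]
Step 2: n = 13
Step 3: Using the exclusive quartile method:
  Q1 = 15
  Q2 (median) = 28
  Q3 = 54.5
  IQR = Q3 - Q1 = 54.5 - 15 = 39.5
Step 4: IQR = 39.5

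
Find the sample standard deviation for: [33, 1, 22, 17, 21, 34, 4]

12.8248

Step 1: Compute the mean: 18.8571
Step 2: Sum of squared deviations from the mean: 986.8571
Step 3: Sample variance = 986.8571 / 6 = 164.4762
Step 4: Standard deviation = sqrt(164.4762) = 12.8248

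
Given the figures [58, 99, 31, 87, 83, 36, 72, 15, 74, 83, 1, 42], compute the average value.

56.75

Step 1: Sum all values: 58 + 99 + 31 + 87 + 83 + 36 + 72 + 15 + 74 + 83 + 1 + 42 = 681
Step 2: Count the number of values: n = 12
Step 3: Mean = sum / n = 681 / 12 = 56.75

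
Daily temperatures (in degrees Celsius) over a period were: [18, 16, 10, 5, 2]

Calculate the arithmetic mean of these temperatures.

10.2

Step 1: Sum all values: 18 + 16 + 10 + 5 + 2 = 51
Step 2: Count the number of values: n = 5
Step 3: Mean = sum / n = 51 / 5 = 10.2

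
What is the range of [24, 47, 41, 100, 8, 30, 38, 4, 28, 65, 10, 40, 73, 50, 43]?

96

Step 1: Identify the maximum value: max = 100
Step 2: Identify the minimum value: min = 4
Step 3: Range = max - min = 100 - 4 = 96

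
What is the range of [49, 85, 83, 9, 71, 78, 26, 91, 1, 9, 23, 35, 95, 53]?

94

Step 1: Identify the maximum value: max = 95
Step 2: Identify the minimum value: min = 1
Step 3: Range = max - min = 95 - 1 = 94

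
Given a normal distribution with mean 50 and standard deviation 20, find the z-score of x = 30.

-1

Step 1: Recall the z-score formula: z = (x - mu) / sigma
Step 2: Substitute values: z = (30 - 50) / 20
Step 3: z = -20 / 20 = -1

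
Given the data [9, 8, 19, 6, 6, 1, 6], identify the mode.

6

Step 1: Count the frequency of each value:
  1: appears 1 time(s)
  6: appears 3 time(s)
  8: appears 1 time(s)
  9: appears 1 time(s)
  19: appears 1 time(s)
Step 2: The value 6 appears most frequently (3 times).
Step 3: Mode = 6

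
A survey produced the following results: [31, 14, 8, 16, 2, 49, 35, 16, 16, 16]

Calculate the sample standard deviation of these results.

13.9607

Step 1: Compute the mean: 20.3
Step 2: Sum of squared deviations from the mean: 1754.1
Step 3: Sample variance = 1754.1 / 9 = 194.9
Step 4: Standard deviation = sqrt(194.9) = 13.9607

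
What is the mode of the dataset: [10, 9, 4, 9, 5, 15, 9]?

9

Step 1: Count the frequency of each value:
  4: appears 1 time(s)
  5: appears 1 time(s)
  9: appears 3 time(s)
  10: appears 1 time(s)
  15: appears 1 time(s)
Step 2: The value 9 appears most frequently (3 times).
Step 3: Mode = 9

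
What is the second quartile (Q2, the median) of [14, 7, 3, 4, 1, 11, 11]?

7

Step 1: Sort the data: [1, 3, 4, 7, 11, 11, 14]
Step 2: n = 7
Step 3: Q2 is the median. Since n is odd, it is the middle value at position 4: 7
Step 4: Q2 = 7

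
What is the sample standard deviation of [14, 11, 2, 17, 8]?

5.7706

Step 1: Compute the mean: 10.4
Step 2: Sum of squared deviations from the mean: 133.2
Step 3: Sample variance = 133.2 / 4 = 33.3
Step 4: Standard deviation = sqrt(33.3) = 5.7706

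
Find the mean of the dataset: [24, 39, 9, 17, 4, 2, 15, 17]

15.875

Step 1: Sum all values: 24 + 39 + 9 + 17 + 4 + 2 + 15 + 17 = 127
Step 2: Count the number of values: n = 8
Step 3: Mean = sum / n = 127 / 8 = 15.875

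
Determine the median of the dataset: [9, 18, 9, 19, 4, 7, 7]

9

Step 1: Sort the data in ascending order: [4, 7, 7, 9, 9, 18, 19]
Step 2: The number of values is n = 7.
Step 3: Since n is odd, the median is the middle value at position 4: 9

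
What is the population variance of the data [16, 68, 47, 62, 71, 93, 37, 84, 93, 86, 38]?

602.3306

Step 1: Compute the mean: (16 + 68 + 47 + 62 + 71 + 93 + 37 + 84 + 93 + 86 + 38) / 11 = 63.1818
Step 2: Compute squared deviations from the mean:
  (16 - 63.1818)^2 = 2226.124
  (68 - 63.1818)^2 = 23.2149
  (47 - 63.1818)^2 = 261.8512
  (62 - 63.1818)^2 = 1.3967
  (71 - 63.1818)^2 = 61.124
  (93 - 63.1818)^2 = 889.124
  (37 - 63.1818)^2 = 685.4876
  (84 - 63.1818)^2 = 433.3967
  (93 - 63.1818)^2 = 889.124
  (86 - 63.1818)^2 = 520.6694
  (38 - 63.1818)^2 = 634.124
Step 3: Sum of squared deviations = 6625.6364
Step 4: Population variance = 6625.6364 / 11 = 602.3306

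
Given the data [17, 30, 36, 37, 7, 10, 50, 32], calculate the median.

31

Step 1: Sort the data in ascending order: [7, 10, 17, 30, 32, 36, 37, 50]
Step 2: The number of values is n = 8.
Step 3: Since n is even, the median is the average of positions 4 and 5:
  Median = (30 + 32) / 2 = 31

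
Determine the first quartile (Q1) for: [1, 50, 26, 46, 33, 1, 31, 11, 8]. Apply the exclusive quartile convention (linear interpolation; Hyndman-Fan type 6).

4.5

Step 1: Sort the data: [1, 1, 8, 11, 26, 31, 33, 46, 50]
Step 2: n = 9
Step 3: Using the exclusive quartile method:
  Q1 = 4.5
  Q2 (median) = 26
  Q3 = 39.5
  IQR = Q3 - Q1 = 39.5 - 4.5 = 35
Step 4: Q1 = 4.5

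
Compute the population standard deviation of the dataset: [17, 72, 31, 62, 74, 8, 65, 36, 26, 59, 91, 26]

25.269

Step 1: Compute the mean: 47.25
Step 2: Sum of squared deviations from the mean: 7662.25
Step 3: Population variance = 7662.25 / 12 = 638.5208
Step 4: Standard deviation = sqrt(638.5208) = 25.269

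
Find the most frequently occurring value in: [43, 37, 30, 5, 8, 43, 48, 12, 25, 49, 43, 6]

43

Step 1: Count the frequency of each value:
  5: appears 1 time(s)
  6: appears 1 time(s)
  8: appears 1 time(s)
  12: appears 1 time(s)
  25: appears 1 time(s)
  30: appears 1 time(s)
  37: appears 1 time(s)
  43: appears 3 time(s)
  48: appears 1 time(s)
  49: appears 1 time(s)
Step 2: The value 43 appears most frequently (3 times).
Step 3: Mode = 43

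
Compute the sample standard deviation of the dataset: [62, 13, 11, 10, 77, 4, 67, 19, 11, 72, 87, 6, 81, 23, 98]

35.0927

Step 1: Compute the mean: 42.7333
Step 2: Sum of squared deviations from the mean: 17240.9333
Step 3: Sample variance = 17240.9333 / 14 = 1231.4952
Step 4: Standard deviation = sqrt(1231.4952) = 35.0927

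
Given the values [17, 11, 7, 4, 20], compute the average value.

11.8

Step 1: Sum all values: 17 + 11 + 7 + 4 + 20 = 59
Step 2: Count the number of values: n = 5
Step 3: Mean = sum / n = 59 / 5 = 11.8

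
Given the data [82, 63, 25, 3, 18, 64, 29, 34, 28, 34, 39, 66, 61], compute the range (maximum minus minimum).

79

Step 1: Identify the maximum value: max = 82
Step 2: Identify the minimum value: min = 3
Step 3: Range = max - min = 82 - 3 = 79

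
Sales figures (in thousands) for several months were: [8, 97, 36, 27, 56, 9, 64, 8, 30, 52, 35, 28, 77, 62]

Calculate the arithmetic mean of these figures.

42.0714

Step 1: Sum all values: 8 + 97 + 36 + 27 + 56 + 9 + 64 + 8 + 30 + 52 + 35 + 28 + 77 + 62 = 589
Step 2: Count the number of values: n = 14
Step 3: Mean = sum / n = 589 / 14 = 42.0714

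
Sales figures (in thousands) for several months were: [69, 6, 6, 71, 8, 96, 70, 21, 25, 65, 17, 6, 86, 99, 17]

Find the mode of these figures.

6

Step 1: Count the frequency of each value:
  6: appears 3 time(s)
  8: appears 1 time(s)
  17: appears 2 time(s)
  21: appears 1 time(s)
  25: appears 1 time(s)
  65: appears 1 time(s)
  69: appears 1 time(s)
  70: appears 1 time(s)
  71: appears 1 time(s)
  86: appears 1 time(s)
  96: appears 1 time(s)
  99: appears 1 time(s)
Step 2: The value 6 appears most frequently (3 times).
Step 3: Mode = 6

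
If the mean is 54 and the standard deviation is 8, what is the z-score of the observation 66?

1.5

Step 1: Recall the z-score formula: z = (x - mu) / sigma
Step 2: Substitute values: z = (66 - 54) / 8
Step 3: z = 12 / 8 = 1.5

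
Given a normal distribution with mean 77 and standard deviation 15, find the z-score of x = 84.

0.4667

Step 1: Recall the z-score formula: z = (x - mu) / sigma
Step 2: Substitute values: z = (84 - 77) / 15
Step 3: z = 7 / 15 = 0.4667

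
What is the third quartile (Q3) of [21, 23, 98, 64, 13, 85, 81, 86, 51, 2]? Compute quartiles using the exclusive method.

85.25

Step 1: Sort the data: [2, 13, 21, 23, 51, 64, 81, 85, 86, 98]
Step 2: n = 10
Step 3: Using the exclusive quartile method:
  Q1 = 19
  Q2 (median) = 57.5
  Q3 = 85.25
  IQR = Q3 - Q1 = 85.25 - 19 = 66.25
Step 4: Q3 = 85.25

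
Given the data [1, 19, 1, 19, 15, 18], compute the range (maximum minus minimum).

18

Step 1: Identify the maximum value: max = 19
Step 2: Identify the minimum value: min = 1
Step 3: Range = max - min = 19 - 1 = 18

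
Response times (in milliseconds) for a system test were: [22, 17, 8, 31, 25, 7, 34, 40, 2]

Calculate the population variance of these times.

154.2222

Step 1: Compute the mean: (22 + 17 + 8 + 31 + 25 + 7 + 34 + 40 + 2) / 9 = 20.6667
Step 2: Compute squared deviations from the mean:
  (22 - 20.6667)^2 = 1.7778
  (17 - 20.6667)^2 = 13.4444
  (8 - 20.6667)^2 = 160.4444
  (31 - 20.6667)^2 = 106.7778
  (25 - 20.6667)^2 = 18.7778
  (7 - 20.6667)^2 = 186.7778
  (34 - 20.6667)^2 = 177.7778
  (40 - 20.6667)^2 = 373.7778
  (2 - 20.6667)^2 = 348.4444
Step 3: Sum of squared deviations = 1388
Step 4: Population variance = 1388 / 9 = 154.2222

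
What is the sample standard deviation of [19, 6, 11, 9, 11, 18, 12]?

4.6803

Step 1: Compute the mean: 12.2857
Step 2: Sum of squared deviations from the mean: 131.4286
Step 3: Sample variance = 131.4286 / 6 = 21.9048
Step 4: Standard deviation = sqrt(21.9048) = 4.6803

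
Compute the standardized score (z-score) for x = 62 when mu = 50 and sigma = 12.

1

Step 1: Recall the z-score formula: z = (x - mu) / sigma
Step 2: Substitute values: z = (62 - 50) / 12
Step 3: z = 12 / 12 = 1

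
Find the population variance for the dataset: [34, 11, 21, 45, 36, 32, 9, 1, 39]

210

Step 1: Compute the mean: (34 + 11 + 21 + 45 + 36 + 32 + 9 + 1 + 39) / 9 = 25.3333
Step 2: Compute squared deviations from the mean:
  (34 - 25.3333)^2 = 75.1111
  (11 - 25.3333)^2 = 205.4444
  (21 - 25.3333)^2 = 18.7778
  (45 - 25.3333)^2 = 386.7778
  (36 - 25.3333)^2 = 113.7778
  (32 - 25.3333)^2 = 44.4444
  (9 - 25.3333)^2 = 266.7778
  (1 - 25.3333)^2 = 592.1111
  (39 - 25.3333)^2 = 186.7778
Step 3: Sum of squared deviations = 1890
Step 4: Population variance = 1890 / 9 = 210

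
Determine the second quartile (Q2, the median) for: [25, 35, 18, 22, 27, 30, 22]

25

Step 1: Sort the data: [18, 22, 22, 25, 27, 30, 35]
Step 2: n = 7
Step 3: Q2 is the median. Since n is odd, it is the middle value at position 4: 25
Step 4: Q2 = 25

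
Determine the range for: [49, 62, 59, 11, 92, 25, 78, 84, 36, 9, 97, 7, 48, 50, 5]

92

Step 1: Identify the maximum value: max = 97
Step 2: Identify the minimum value: min = 5
Step 3: Range = max - min = 97 - 5 = 92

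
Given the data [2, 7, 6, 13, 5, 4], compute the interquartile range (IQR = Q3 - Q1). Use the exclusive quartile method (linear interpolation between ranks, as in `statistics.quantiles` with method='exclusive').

5

Step 1: Sort the data: [2, 4, 5, 6, 7, 13]
Step 2: n = 6
Step 3: Using the exclusive quartile method:
  Q1 = 3.5
  Q2 (median) = 5.5
  Q3 = 8.5
  IQR = Q3 - Q1 = 8.5 - 3.5 = 5
Step 4: IQR = 5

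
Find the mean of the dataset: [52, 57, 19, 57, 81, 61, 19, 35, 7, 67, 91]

49.6364

Step 1: Sum all values: 52 + 57 + 19 + 57 + 81 + 61 + 19 + 35 + 7 + 67 + 91 = 546
Step 2: Count the number of values: n = 11
Step 3: Mean = sum / n = 546 / 11 = 49.6364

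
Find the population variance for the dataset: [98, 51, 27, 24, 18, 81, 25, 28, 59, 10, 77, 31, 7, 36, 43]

683.6

Step 1: Compute the mean: (98 + 51 + 27 + 24 + 18 + 81 + 25 + 28 + 59 + 10 + 77 + 31 + 7 + 36 + 43) / 15 = 41
Step 2: Compute squared deviations from the mean:
  (98 - 41)^2 = 3249
  (51 - 41)^2 = 100
  (27 - 41)^2 = 196
  (24 - 41)^2 = 289
  (18 - 41)^2 = 529
  (81 - 41)^2 = 1600
  (25 - 41)^2 = 256
  (28 - 41)^2 = 169
  (59 - 41)^2 = 324
  (10 - 41)^2 = 961
  (77 - 41)^2 = 1296
  (31 - 41)^2 = 100
  (7 - 41)^2 = 1156
  (36 - 41)^2 = 25
  (43 - 41)^2 = 4
Step 3: Sum of squared deviations = 10254
Step 4: Population variance = 10254 / 15 = 683.6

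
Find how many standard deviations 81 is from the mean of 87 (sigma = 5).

-1.2

Step 1: Recall the z-score formula: z = (x - mu) / sigma
Step 2: Substitute values: z = (81 - 87) / 5
Step 3: z = -6 / 5 = -1.2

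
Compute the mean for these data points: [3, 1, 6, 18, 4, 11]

7.1667

Step 1: Sum all values: 3 + 1 + 6 + 18 + 4 + 11 = 43
Step 2: Count the number of values: n = 6
Step 3: Mean = sum / n = 43 / 6 = 7.1667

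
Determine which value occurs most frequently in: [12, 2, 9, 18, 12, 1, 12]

12

Step 1: Count the frequency of each value:
  1: appears 1 time(s)
  2: appears 1 time(s)
  9: appears 1 time(s)
  12: appears 3 time(s)
  18: appears 1 time(s)
Step 2: The value 12 appears most frequently (3 times).
Step 3: Mode = 12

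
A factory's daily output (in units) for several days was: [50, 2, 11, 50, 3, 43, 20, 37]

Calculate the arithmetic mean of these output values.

27

Step 1: Sum all values: 50 + 2 + 11 + 50 + 3 + 43 + 20 + 37 = 216
Step 2: Count the number of values: n = 8
Step 3: Mean = sum / n = 216 / 8 = 27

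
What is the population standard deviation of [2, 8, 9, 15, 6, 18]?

5.3748

Step 1: Compute the mean: 9.6667
Step 2: Sum of squared deviations from the mean: 173.3333
Step 3: Population variance = 173.3333 / 6 = 28.8889
Step 4: Standard deviation = sqrt(28.8889) = 5.3748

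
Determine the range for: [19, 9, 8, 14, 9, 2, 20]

18

Step 1: Identify the maximum value: max = 20
Step 2: Identify the minimum value: min = 2
Step 3: Range = max - min = 20 - 2 = 18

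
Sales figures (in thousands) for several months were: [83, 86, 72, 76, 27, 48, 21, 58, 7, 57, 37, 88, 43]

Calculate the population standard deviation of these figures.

25.3087

Step 1: Compute the mean: 54.0769
Step 2: Sum of squared deviations from the mean: 8326.9231
Step 3: Population variance = 8326.9231 / 13 = 640.5325
Step 4: Standard deviation = sqrt(640.5325) = 25.3087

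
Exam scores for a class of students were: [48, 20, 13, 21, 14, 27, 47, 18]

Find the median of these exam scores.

20.5

Step 1: Sort the data in ascending order: [13, 14, 18, 20, 21, 27, 47, 48]
Step 2: The number of values is n = 8.
Step 3: Since n is even, the median is the average of positions 4 and 5:
  Median = (20 + 21) / 2 = 20.5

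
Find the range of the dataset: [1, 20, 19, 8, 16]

19

Step 1: Identify the maximum value: max = 20
Step 2: Identify the minimum value: min = 1
Step 3: Range = max - min = 20 - 1 = 19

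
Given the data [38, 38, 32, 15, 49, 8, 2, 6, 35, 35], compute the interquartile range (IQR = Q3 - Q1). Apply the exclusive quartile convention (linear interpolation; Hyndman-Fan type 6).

30.5

Step 1: Sort the data: [2, 6, 8, 15, 32, 35, 35, 38, 38, 49]
Step 2: n = 10
Step 3: Using the exclusive quartile method:
  Q1 = 7.5
  Q2 (median) = 33.5
  Q3 = 38
  IQR = Q3 - Q1 = 38 - 7.5 = 30.5
Step 4: IQR = 30.5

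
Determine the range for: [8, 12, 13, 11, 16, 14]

8

Step 1: Identify the maximum value: max = 16
Step 2: Identify the minimum value: min = 8
Step 3: Range = max - min = 16 - 8 = 8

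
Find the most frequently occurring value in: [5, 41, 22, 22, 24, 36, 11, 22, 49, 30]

22

Step 1: Count the frequency of each value:
  5: appears 1 time(s)
  11: appears 1 time(s)
  22: appears 3 time(s)
  24: appears 1 time(s)
  30: appears 1 time(s)
  36: appears 1 time(s)
  41: appears 1 time(s)
  49: appears 1 time(s)
Step 2: The value 22 appears most frequently (3 times).
Step 3: Mode = 22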